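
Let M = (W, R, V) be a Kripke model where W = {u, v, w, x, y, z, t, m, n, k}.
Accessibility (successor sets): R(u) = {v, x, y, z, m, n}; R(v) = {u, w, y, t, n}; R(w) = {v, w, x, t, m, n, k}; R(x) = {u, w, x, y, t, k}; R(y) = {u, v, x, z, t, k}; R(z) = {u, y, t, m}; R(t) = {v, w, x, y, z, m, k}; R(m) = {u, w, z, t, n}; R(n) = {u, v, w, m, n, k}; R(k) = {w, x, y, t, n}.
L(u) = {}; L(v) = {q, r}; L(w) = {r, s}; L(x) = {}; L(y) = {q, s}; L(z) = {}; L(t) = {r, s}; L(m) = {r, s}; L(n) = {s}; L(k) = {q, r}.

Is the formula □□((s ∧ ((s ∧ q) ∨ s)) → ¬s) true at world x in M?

At x: □□((s ∧ ((s ∧ q) ∨ s)) → ¬s) requires □((s ∧ ((s ∧ q) ∨ s)) → ¬s) at every successor {u, w, x, y, t, k}.
  □((s ∧ ((s ∧ q) ∨ s)) → ¬s) fails at u, so □□((s ∧ ((s ∧ q) ∨ s)) → ¬s) is false at x.
    At u: □((s ∧ ((s ∧ q) ∨ s)) → ¬s) requires (s ∧ ((s ∧ q) ∨ s)) → ¬s at every successor {v, x, y, z, m, n}.
      (s ∧ ((s ∧ q) ∨ s)) → ¬s fails at y, so □((s ∧ ((s ∧ q) ∨ s)) → ¬s) is false at u.

No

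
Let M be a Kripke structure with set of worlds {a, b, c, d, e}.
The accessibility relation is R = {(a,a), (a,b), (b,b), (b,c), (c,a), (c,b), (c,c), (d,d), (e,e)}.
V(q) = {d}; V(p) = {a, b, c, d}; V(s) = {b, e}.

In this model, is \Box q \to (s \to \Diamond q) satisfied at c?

Yes

At c: \Box q is false, s \to \Diamond q is true, so \Box q \to (s \to \Diamond q) is true.
  At c: \Box q requires q at every successor {a, b, c}.
    q fails at a, so \Box q is false at c.
  At c: s is false, \Diamond q is false, so s \to \Diamond q is true.
    At c: \Diamond q requires q at some successor in {a, b, c}.
      At a: q is false.
      At b: q is false.
      At c: q is false.
    So \Diamond q is false at c.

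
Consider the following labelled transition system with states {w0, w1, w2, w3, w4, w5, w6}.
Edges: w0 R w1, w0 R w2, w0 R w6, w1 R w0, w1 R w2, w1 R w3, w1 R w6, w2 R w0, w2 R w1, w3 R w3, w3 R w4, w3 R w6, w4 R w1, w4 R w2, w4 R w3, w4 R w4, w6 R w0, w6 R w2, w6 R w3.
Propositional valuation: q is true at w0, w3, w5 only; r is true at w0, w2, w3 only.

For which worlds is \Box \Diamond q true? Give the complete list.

Let φ = \Box \Diamond q. Evaluate φ at each world:
  w0 (successors {w1, w2, w6}): φ is true.
  w1 (successors {w0, w2, w3, w6}): φ is false.
  w2 (successors {w0, w1}): φ is false.
  w3 (successors {w3, w4, w6}): φ is true.
  w4 (successors {w1, w2, w3, w4}): φ is true.
  w5 (successors ∅): φ is true.
  w6 (successors {w0, w2, w3}): φ is false.
For instance, at w6:
  At w6: \Box \Diamond q requires \Diamond q at every successor {w0, w2, w3}.
    \Diamond q fails at w0, so \Box \Diamond q is false at w6.
      At w0: \Diamond q requires q at some successor in {w1, w2, w6}.
        At w1: q is false.
        At w2: q is false.
        At w6: q is false.
      So \Diamond q is false at w0.
Satisfying worlds: {w0, w3, w4, w5}

w0, w3, w4, w5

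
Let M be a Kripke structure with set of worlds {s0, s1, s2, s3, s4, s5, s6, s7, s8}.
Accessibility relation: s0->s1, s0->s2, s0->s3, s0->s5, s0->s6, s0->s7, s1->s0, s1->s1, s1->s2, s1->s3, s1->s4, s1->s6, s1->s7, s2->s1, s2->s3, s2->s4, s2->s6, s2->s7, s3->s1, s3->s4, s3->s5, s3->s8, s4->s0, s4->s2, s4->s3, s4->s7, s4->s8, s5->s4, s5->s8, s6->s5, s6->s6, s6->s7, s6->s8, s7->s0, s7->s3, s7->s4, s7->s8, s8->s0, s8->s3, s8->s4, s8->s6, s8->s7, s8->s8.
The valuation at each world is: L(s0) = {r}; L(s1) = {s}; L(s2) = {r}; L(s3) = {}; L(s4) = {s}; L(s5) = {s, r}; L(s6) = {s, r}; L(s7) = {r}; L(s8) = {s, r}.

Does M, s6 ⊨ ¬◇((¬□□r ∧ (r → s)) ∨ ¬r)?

At s6: ◇((¬□□r ∧ (r → s)) ∨ ¬r) is true, so ¬◇((¬□□r ∧ (r → s)) ∨ ¬r) is false.
  At s6: ◇((¬□□r ∧ (r → s)) ∨ ¬r) requires (¬□□r ∧ (r → s)) ∨ ¬r at some successor in {s5, s6, s7, s8}.
    (¬□□r ∧ (r → s)) ∨ ¬r holds at s5, so ◇((¬□□r ∧ (r → s)) ∨ ¬r) is true at s6.
      At s5: ¬□□r ∧ (r → s) is true, ¬r is false, so (¬□□r ∧ (r → s)) ∨ ¬r is true.

No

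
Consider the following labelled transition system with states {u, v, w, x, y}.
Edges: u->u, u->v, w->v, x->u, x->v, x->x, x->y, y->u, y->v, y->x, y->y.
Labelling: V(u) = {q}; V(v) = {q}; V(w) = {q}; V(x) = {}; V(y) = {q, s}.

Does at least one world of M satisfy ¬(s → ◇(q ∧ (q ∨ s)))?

No

Let φ = ¬(s → ◇(q ∧ (q ∨ s))). Evaluate φ at each world:
  u (successors {u, v}): φ is false.
  v (successors ∅): φ is false.
  w (successors {v}): φ is false.
  x (successors {u, v, x, y}): φ is false.
  y (successors {u, v, x, y}): φ is false.
For instance, at y:
  At y: s → ◇(q ∧ (q ∨ s)) is true, so ¬(s → ◇(q ∧ (q ∨ s))) is false.
    At y: s is true, ◇(q ∧ (q ∨ s)) is true, so s → ◇(q ∧ (q ∨ s)) is true.
      At y: ◇(q ∧ (q ∨ s)) requires q ∧ (q ∨ s) at some successor in {u, v, x, y}.
        q ∧ (q ∨ s) holds at u, so ◇(q ∧ (q ∨ s)) is true at y.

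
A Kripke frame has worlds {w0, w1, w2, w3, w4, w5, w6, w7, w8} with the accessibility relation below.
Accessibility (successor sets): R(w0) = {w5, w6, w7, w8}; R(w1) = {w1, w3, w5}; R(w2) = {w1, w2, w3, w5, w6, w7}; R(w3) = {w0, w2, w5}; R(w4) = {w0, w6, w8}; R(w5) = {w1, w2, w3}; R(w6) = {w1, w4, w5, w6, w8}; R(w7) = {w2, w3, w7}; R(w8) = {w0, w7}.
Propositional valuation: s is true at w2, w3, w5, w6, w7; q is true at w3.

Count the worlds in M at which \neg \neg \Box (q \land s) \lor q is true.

Let φ = \neg \neg \Box (q \land s) \lor q. Evaluate φ at each world:
  w0 (successors {w5, w6, w7, w8}): φ is false.
  w1 (successors {w1, w3, w5}): φ is false.
  w2 (successors {w1, w2, w3, w5, w6, w7}): φ is false.
  w3 (successors {w0, w2, w5}): φ is true.
  w4 (successors {w0, w6, w8}): φ is false.
  w5 (successors {w1, w2, w3}): φ is false.
  w6 (successors {w1, w4, w5, w6, w8}): φ is false.
  w7 (successors {w2, w3, w7}): φ is false.
  w8 (successors {w0, w7}): φ is false.
For instance, at w5:
  At w5: \neg \neg \Box (q \land s) is false, q is false, so \neg \neg \Box (q \land s) \lor q is false.
    At w5: \neg \Box (q \land s) is true, so \neg \neg \Box (q \land s) is false.
      At w5: \Box (q \land s) is false, so \neg \Box (q \land s) is true.
Satisfying worlds: {w3}

1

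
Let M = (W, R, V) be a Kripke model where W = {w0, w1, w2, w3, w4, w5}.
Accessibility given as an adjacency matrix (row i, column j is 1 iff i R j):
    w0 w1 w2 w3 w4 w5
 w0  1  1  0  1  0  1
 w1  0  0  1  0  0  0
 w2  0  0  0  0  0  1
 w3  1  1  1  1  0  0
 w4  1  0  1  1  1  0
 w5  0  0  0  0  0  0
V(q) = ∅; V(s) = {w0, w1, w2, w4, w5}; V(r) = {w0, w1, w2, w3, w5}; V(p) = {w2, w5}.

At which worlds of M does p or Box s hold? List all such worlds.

Let φ = p or Box s. Evaluate φ at each world:
  w0 (successors {w0, w1, w3, w5}): φ is false.
  w1 (successors {w2}): φ is true.
  w2 (successors {w5}): φ is true.
  w3 (successors {w0, w1, w2, w3}): φ is false.
  w4 (successors {w0, w2, w3, w4}): φ is false.
  w5 (successors ∅): φ is true.
For instance, at w1:
  At w1: p is false, Box s is true, so p or Box s is true.
    At w1: Box s requires s at every successor {w2}.
      At w2: s is true.
    So Box s is true at w1.
Satisfying worlds: {w1, w2, w5}

w1, w2, w5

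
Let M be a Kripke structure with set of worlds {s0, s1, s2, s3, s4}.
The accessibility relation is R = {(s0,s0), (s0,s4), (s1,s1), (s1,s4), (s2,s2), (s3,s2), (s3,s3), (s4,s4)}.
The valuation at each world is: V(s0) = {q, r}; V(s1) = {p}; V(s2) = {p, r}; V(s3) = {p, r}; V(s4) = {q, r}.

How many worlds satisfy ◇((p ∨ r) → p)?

3

Recall that ◇ψ holds at a world iff ψ holds at some accessible world.
Let φ = ◇((p ∨ r) → p). Evaluate φ at each world:
  s0 (successors {s0, s4}): φ is false.
  s1 (successors {s1, s4}): φ is true.
  s2 (successors {s2}): φ is true.
  s3 (successors {s2, s3}): φ is true.
  s4 (successors {s4}): φ is false.
For instance, at s1:
  At s1: ◇((p ∨ r) → p) requires (p ∨ r) → p at some successor in {s1, s4}.
    (p ∨ r) → p holds at s1, so ◇((p ∨ r) → p) is true at s1.
Satisfying worlds: {s1, s2, s3}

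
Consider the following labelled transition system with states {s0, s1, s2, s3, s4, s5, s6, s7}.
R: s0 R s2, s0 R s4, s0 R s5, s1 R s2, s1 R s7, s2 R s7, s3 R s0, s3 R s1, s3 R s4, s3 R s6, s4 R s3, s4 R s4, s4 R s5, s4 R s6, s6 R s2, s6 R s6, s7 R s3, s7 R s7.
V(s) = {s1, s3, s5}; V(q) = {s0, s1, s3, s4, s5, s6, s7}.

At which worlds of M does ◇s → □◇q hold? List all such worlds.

Recall that □ψ holds at a world iff ψ holds at every accessible world, and ◇ψ holds iff ψ holds at some accessible world.
Let φ = ◇s → □◇q. Evaluate φ at each world:
  s0 (successors {s2, s4, s5}): φ is false.
  s1 (successors {s2, s7}): φ is true.
  s2 (successors {s7}): φ is true.
  s3 (successors {s0, s1, s4, s6}): φ is true.
  s4 (successors {s3, s4, s5, s6}): φ is false.
  s5 (successors ∅): φ is true.
  s6 (successors {s2, s6}): φ is true.
  s7 (successors {s3, s7}): φ is true.
For instance, at s7:
  At s7: ◇s is true, □◇q is true, so ◇s → □◇q is true.
    At s7: ◇s requires s at some successor in {s3, s7}.
      s holds at s3, so ◇s is true at s7.
    At s7: □◇q requires ◇q at every successor {s3, s7}.
      At s3: ◇q is true.
      At s7: ◇q is true.
    So □◇q is true at s7.
Satisfying worlds: {s1, s2, s3, s5, s6, s7}

s1, s2, s3, s5, s6, s7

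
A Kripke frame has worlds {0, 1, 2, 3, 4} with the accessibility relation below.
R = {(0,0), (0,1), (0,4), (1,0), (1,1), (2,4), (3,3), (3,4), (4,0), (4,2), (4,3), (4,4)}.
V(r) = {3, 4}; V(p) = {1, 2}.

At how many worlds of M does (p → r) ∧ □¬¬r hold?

Let φ = (p → r) ∧ □¬¬r. Evaluate φ at each world:
  0 (successors {0, 1, 4}): φ is false.
  1 (successors {0, 1}): φ is false.
  2 (successors {4}): φ is false.
  3 (successors {3, 4}): φ is true.
  4 (successors {0, 2, 3, 4}): φ is false.
For instance, at 4:
  At 4: p → r is true, □¬¬r is false, so (p → r) ∧ □¬¬r is false.
    At 4: □¬¬r requires ¬¬r at every successor {0, 2, 3, 4}.
      ¬¬r fails at 0, so □¬¬r is false at 4.
Satisfying worlds: {3}

1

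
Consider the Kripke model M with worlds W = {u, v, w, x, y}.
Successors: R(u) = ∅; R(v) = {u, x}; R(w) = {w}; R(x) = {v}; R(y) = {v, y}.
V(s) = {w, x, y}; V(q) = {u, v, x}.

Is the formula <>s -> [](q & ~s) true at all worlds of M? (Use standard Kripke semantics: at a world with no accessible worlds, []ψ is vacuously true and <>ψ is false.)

Let φ = <>s -> [](q & ~s). Evaluate φ at each world:
  u (successors ∅): φ is true.
  v (successors {u, x}): φ is false.
  w (successors {w}): φ is false.
  x (successors {v}): φ is true.
  y (successors {v, y}): φ is false.
Detail at v (counterexample):
  At v: <>s is true, [](q & ~s) is false, so <>s -> [](q & ~s) is false.
    At v: <>s requires s at some successor in {u, x}.
      s holds at x, so <>s is true at v.
    At v: [](q & ~s) requires q & ~s at every successor {u, x}.
      q & ~s fails at x, so [](q & ~s) is false at v.

No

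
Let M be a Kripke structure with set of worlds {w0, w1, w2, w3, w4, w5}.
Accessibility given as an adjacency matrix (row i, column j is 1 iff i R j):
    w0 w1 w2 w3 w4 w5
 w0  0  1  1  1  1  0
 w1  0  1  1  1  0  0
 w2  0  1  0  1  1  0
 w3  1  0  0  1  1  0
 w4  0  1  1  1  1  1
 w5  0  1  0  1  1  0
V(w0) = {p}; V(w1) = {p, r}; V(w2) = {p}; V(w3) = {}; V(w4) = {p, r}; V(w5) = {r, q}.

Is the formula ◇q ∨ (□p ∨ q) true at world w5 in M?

Recall that □ψ holds at a world iff ψ holds at every accessible world, and ◇ψ holds iff ψ holds at some accessible world.
At w5: ◇q is false, □p ∨ q is true, so ◇q ∨ (□p ∨ q) is true.
  At w5: ◇q requires q at some successor in {w1, w3, w4}.
    At w1: q is false.
    At w3: q is false.
    At w4: q is false.
  So ◇q is false at w5.
  At w5: □p is false, q is true, so □p ∨ q is true.
    At w5: □p requires p at every successor {w1, w3, w4}.
      p fails at w3, so □p is false at w5.

Yes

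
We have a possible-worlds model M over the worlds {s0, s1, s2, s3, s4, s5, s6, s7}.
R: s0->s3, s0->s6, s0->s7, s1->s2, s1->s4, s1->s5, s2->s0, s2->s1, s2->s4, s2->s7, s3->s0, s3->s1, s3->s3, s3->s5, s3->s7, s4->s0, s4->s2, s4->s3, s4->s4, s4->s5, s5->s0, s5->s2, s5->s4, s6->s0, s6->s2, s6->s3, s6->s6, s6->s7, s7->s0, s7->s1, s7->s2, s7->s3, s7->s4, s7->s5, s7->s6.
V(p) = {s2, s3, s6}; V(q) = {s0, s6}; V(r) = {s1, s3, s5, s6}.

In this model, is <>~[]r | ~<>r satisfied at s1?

At s1: <>~[]r is true, ~<>r is false, so <>~[]r | ~<>r is true.
  At s1: <>~[]r requires ~[]r at some successor in {s2, s4, s5}.
    ~[]r holds at s2, so <>~[]r is true at s1.
      At s2: []r is false, so ~[]r is true.
  At s1: <>r is true, so ~<>r is false.
    At s1: <>r requires r at some successor in {s2, s4, s5}.
      r holds at s5, so <>r is true at s1.

Yes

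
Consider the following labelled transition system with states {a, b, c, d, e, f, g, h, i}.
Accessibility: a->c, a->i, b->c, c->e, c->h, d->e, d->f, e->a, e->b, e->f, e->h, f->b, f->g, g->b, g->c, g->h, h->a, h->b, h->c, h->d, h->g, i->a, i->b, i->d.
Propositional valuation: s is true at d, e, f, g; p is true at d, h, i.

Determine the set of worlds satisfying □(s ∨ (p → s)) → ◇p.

a, c, e, g, h, i

Recall that □ψ holds at a world iff ψ holds at every accessible world, and ◇ψ holds iff ψ holds at some accessible world.
Let φ = □(s ∨ (p → s)) → ◇p. Evaluate φ at each world:
  a (successors {c, i}): φ is true.
  b (successors {c}): φ is false.
  c (successors {e, h}): φ is true.
  d (successors {e, f}): φ is false.
  e (successors {a, b, f, h}): φ is true.
  f (successors {b, g}): φ is false.
  g (successors {b, c, h}): φ is true.
  h (successors {a, b, c, d, g}): φ is true.
  i (successors {a, b, d}): φ is true.
For instance, at h:
  At h: □(s ∨ (p → s)) is true, ◇p is true, so □(s ∨ (p → s)) → ◇p is true.
    At h: □(s ∨ (p → s)) requires s ∨ (p → s) at every successor {a, b, c, d, g}.
      At a: s ∨ (p → s) is true.
      At b: s ∨ (p → s) is true.
      At c: s ∨ (p → s) is true.
      At d: s ∨ (p → s) is true.
      At g: s ∨ (p → s) is true.
    So □(s ∨ (p → s)) is true at h.
    At h: ◇p requires p at some successor in {a, b, c, d, g}.
      p holds at d, so ◇p is true at h.
Satisfying worlds: {a, c, e, g, h, i}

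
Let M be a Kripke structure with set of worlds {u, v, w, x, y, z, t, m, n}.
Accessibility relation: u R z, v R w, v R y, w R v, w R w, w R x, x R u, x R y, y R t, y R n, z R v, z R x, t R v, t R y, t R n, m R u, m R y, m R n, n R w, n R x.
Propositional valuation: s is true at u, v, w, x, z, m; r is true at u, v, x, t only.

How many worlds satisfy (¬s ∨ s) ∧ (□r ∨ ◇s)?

8

Let φ = (¬s ∨ s) ∧ (□r ∨ ◇s). Evaluate φ at each world:
  u (successors {z}): φ is true.
  v (successors {w, y}): φ is true.
  w (successors {v, w, x}): φ is true.
  x (successors {u, y}): φ is true.
  y (successors {t, n}): φ is false.
  z (successors {v, x}): φ is true.
  t (successors {v, y, n}): φ is true.
  m (successors {u, y, n}): φ is true.
  n (successors {w, x}): φ is true.
For instance, at z:
  At z: ¬s ∨ s is true, □r ∨ ◇s is true, so (¬s ∨ s) ∧ (□r ∨ ◇s) is true.
    At z: □r is true, ◇s is true, so □r ∨ ◇s is true.
      At z: □r requires r at every successor {v, x}.
        At v: r is true.
        At x: r is true.
      So □r is true at z.
      At z: ◇s requires s at some successor in {v, x}.
        s holds at v, so ◇s is true at z.
Satisfying worlds: {u, v, w, x, z, t, m, n}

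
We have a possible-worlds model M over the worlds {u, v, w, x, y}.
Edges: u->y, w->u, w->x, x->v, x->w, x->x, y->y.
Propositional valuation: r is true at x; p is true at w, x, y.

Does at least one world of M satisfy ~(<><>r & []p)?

Recall that []ψ holds at a world iff ψ holds at every accessible world, and <>ψ holds iff ψ holds at some accessible world.
Let φ = ~(<><>r & []p). Evaluate φ at each world:
  u (successors {y}): φ is true.
  v (successors ∅): φ is true.
  w (successors {u, x}): φ is true.
  x (successors {v, w, x}): φ is true.
  y (successors {y}): φ is true.
Detail at u (witness):
  At u: <><>r & []p is false, so ~(<><>r & []p) is true.
    At u: <><>r is false, []p is true, so <><>r & []p is false.
      At u: <><>r requires <>r at some successor in {y}.
        At y: <>r is false.
      So <><>r is false at u.
      At u: []p requires p at every successor {y}.
        At y: p is true.
      So []p is true at u.

Yes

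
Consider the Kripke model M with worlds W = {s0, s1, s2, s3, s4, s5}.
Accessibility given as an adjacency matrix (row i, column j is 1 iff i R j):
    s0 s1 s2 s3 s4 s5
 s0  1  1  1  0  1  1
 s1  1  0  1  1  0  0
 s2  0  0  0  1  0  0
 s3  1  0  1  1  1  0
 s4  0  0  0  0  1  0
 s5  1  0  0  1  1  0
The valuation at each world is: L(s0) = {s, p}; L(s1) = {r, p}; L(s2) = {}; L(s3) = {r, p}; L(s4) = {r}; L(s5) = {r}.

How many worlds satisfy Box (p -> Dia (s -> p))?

6

Let φ = Box (p -> Dia (s -> p)). Evaluate φ at each world:
  s0 (successors {s0, s1, s2, s4, s5}): φ is true.
  s1 (successors {s0, s2, s3}): φ is true.
  s2 (successors {s3}): φ is true.
  s3 (successors {s0, s2, s3, s4}): φ is true.
  s4 (successors {s4}): φ is true.
  s5 (successors {s0, s3, s4}): φ is true.
For instance, at s4:
  At s4: Box (p -> Dia (s -> p)) requires p -> Dia (s -> p) at every successor {s4}.
      At s4: p is false, Dia (s -> p) is true, so p -> Dia (s -> p) is true.
  So Box (p -> Dia (s -> p)) is true at s4.
Satisfying worlds: {s0, s1, s2, s3, s4, s5}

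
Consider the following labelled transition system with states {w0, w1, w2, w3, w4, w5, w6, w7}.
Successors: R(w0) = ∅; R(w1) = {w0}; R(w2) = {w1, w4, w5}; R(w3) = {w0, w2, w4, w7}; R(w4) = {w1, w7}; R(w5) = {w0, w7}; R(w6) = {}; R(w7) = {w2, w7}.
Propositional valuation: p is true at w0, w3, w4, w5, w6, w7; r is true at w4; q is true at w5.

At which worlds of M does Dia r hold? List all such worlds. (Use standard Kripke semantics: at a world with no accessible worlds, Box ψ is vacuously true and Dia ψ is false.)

Let φ = Dia r. Evaluate φ at each world:
  w0 (successors ∅): φ is false.
  w1 (successors {w0}): φ is false.
  w2 (successors {w1, w4, w5}): φ is true.
  w3 (successors {w0, w2, w4, w7}): φ is true.
  w4 (successors {w1, w7}): φ is false.
  w5 (successors {w0, w7}): φ is false.
  w6 (successors ∅): φ is false.
  w7 (successors {w2, w7}): φ is false.
For instance, at w1:
  At w1: Dia r requires r at some successor in {w0}.
    At w0: r is false.
  So Dia r is false at w1.
Satisfying worlds: {w2, w3}

w2, w3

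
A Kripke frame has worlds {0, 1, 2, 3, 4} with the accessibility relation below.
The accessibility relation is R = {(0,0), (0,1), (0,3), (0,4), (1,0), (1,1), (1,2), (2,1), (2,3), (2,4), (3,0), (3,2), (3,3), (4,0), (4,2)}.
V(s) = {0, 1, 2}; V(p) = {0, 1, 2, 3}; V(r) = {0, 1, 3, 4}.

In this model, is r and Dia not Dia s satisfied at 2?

At 2: r is false, Dia not Dia s is false, so r and Dia not Dia s is false.
  At 2: Dia not Dia s requires not Dia s at some successor in {1, 3, 4}.
    At 1: not Dia s is false.
    At 3: not Dia s is false.
    At 4: not Dia s is false.
  So Dia not Dia s is false at 2.

No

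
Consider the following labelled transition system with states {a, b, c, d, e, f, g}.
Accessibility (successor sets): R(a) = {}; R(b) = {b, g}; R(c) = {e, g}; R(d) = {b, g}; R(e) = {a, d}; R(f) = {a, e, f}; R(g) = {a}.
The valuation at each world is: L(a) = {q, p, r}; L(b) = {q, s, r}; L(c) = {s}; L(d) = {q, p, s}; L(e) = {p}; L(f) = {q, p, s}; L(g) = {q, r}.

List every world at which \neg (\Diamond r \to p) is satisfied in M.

Let φ = \neg (\Diamond r \to p). Evaluate φ at each world:
  a (successors ∅): φ is false.
  b (successors {b, g}): φ is true.
  c (successors {e, g}): φ is true.
  d (successors {b, g}): φ is false.
  e (successors {a, d}): φ is false.
  f (successors {a, e, f}): φ is false.
  g (successors {a}): φ is true.
For instance, at e:
  At e: \Diamond r \to p is true, so \neg (\Diamond r \to p) is false.
    At e: \Diamond r is true, p is true, so \Diamond r \to p is true.
      At e: \Diamond r requires r at some successor in {a, d}.
        r holds at a, so \Diamond r is true at e.
Satisfying worlds: {b, c, g}

b, c, g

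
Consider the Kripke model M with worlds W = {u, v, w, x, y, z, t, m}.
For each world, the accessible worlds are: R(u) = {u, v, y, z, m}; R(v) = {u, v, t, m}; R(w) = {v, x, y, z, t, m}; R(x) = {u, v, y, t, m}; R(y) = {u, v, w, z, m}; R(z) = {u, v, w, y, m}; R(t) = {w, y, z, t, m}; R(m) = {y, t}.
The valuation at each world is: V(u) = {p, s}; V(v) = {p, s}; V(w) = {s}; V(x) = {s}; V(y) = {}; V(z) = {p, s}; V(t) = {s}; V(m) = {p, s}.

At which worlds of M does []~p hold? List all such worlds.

m

Let φ = []~p. Evaluate φ at each world:
  u (successors {u, v, y, z, m}): φ is false.
  v (successors {u, v, t, m}): φ is false.
  w (successors {v, x, y, z, t, m}): φ is false.
  x (successors {u, v, y, t, m}): φ is false.
  y (successors {u, v, w, z, m}): φ is false.
  z (successors {u, v, w, y, m}): φ is false.
  t (successors {w, y, z, t, m}): φ is false.
  m (successors {y, t}): φ is true.
For instance, at v:
  At v: []~p requires ~p at every successor {u, v, t, m}.
    ~p fails at u, so []~p is false at v.
Satisfying worlds: {m}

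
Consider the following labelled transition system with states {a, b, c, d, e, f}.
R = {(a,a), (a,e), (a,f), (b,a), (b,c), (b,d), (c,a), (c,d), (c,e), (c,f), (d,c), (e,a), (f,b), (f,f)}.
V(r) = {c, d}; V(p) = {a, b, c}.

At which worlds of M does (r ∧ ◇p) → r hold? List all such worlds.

a, b, c, d, e, f

Recall that ◇ψ holds at a world iff ψ holds at some accessible world.
Let φ = (r ∧ ◇p) → r. Evaluate φ at each world:
  a (successors {a, e, f}): φ is true.
  b (successors {a, c, d}): φ is true.
  c (successors {a, d, e, f}): φ is true.
  d (successors {c}): φ is true.
  e (successors {a}): φ is true.
  f (successors {b, f}): φ is true.
For instance, at f:
  At f: r ∧ ◇p is false, r is false, so (r ∧ ◇p) → r is true.
    At f: r is false, ◇p is true, so r ∧ ◇p is false.
      At f: ◇p requires p at some successor in {b, f}.
        p holds at b, so ◇p is true at f.
Satisfying worlds: {a, b, c, d, e, f}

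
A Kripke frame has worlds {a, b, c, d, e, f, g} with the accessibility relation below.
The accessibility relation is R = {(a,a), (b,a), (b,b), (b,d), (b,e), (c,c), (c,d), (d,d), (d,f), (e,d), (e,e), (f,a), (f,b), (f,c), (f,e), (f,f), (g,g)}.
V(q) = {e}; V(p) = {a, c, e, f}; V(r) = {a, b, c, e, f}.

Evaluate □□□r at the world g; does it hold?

Recall that □ψ holds at a world iff ψ holds at every accessible world, and ◇ψ holds iff ψ holds at some accessible world.
At g: □□□r requires □□r at every successor {g}.
  □□r fails at g, so □□□r is false at g.
    At g: □□r requires □r at every successor {g}.
      □r fails at g, so □□r is false at g.

No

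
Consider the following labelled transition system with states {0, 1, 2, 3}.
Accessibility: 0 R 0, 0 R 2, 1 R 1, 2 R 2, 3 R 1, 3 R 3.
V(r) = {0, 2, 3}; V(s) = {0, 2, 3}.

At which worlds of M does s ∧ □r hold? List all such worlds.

0, 2

Let φ = s ∧ □r. Evaluate φ at each world:
  0 (successors {0, 2}): φ is true.
  1 (successors {1}): φ is false.
  2 (successors {2}): φ is true.
  3 (successors {1, 3}): φ is false.
For instance, at 2:
  At 2: s is true, □r is true, so s ∧ □r is true.
    At 2: □r requires r at every successor {2}.
      At 2: r is true.
    So □r is true at 2.
Satisfying worlds: {0, 2}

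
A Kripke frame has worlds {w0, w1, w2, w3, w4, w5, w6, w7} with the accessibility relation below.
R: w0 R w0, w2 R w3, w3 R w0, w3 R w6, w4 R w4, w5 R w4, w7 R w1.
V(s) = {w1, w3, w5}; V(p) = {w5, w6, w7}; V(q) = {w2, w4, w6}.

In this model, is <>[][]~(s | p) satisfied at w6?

No

At w6: no accessible worlds, so <>[][]~(s | p) is false.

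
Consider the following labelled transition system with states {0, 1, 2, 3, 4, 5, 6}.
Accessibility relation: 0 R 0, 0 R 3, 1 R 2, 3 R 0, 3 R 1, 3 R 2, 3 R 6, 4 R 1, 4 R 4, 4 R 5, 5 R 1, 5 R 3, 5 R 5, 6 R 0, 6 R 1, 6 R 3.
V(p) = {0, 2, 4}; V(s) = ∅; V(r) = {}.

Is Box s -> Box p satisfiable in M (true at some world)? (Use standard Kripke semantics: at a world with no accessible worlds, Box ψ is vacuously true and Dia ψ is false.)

Let φ = Box s -> Box p. Evaluate φ at each world:
  0 (successors {0, 3}): φ is true.
  1 (successors {2}): φ is true.
  2 (successors ∅): φ is true.
  3 (successors {0, 1, 2, 6}): φ is true.
  4 (successors {1, 4, 5}): φ is true.
  5 (successors {1, 3, 5}): φ is true.
  6 (successors {0, 1, 3}): φ is true.
Detail at 0 (witness):
  At 0: Box s is false, Box p is false, so Box s -> Box p is true.
    At 0: Box s requires s at every successor {0, 3}.
      s fails at 0, so Box s is false at 0.
    At 0: Box p requires p at every successor {0, 3}.
      p fails at 3, so Box p is false at 0.

Yes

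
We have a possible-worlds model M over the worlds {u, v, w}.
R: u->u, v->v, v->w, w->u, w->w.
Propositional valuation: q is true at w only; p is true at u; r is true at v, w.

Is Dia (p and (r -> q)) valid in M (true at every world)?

No

Let φ = Dia (p and (r -> q)). Evaluate φ at each world:
  u (successors {u}): φ is true.
  v (successors {v, w}): φ is false.
  w (successors {u, w}): φ is true.
Detail at v (counterexample):
  At v: Dia (p and (r -> q)) requires p and (r -> q) at some successor in {v, w}.
    At v: p and (r -> q) is false.
    At w: p and (r -> q) is false.
  So Dia (p and (r -> q)) is false at v.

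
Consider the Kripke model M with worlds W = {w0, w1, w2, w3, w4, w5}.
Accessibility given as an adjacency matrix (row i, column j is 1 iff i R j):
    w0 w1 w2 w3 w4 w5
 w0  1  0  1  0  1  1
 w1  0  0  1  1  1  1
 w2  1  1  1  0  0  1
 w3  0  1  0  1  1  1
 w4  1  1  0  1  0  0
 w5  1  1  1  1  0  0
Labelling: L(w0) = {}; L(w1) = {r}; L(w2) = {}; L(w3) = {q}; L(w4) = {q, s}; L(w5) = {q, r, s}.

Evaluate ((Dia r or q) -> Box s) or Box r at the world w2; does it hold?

Recall that Box ψ holds at a world iff ψ holds at every accessible world, and Dia ψ holds iff ψ holds at some accessible world.
At w2: (Dia r or q) -> Box s is false, Box r is false, so ((Dia r or q) -> Box s) or Box r is false.
  At w2: Dia r or q is true, Box s is false, so (Dia r or q) -> Box s is false.
    At w2: Dia r is true, q is false, so Dia r or q is true.
      At w2: Dia r requires r at some successor in {w0, w1, w2, w5}.
        r holds at w1, so Dia r is true at w2.
    At w2: Box s requires s at every successor {w0, w1, w2, w5}.
      s fails at w0, so Box s is false at w2.
  At w2: Box r requires r at every successor {w0, w1, w2, w5}.
    r fails at w0, so Box r is false at w2.

No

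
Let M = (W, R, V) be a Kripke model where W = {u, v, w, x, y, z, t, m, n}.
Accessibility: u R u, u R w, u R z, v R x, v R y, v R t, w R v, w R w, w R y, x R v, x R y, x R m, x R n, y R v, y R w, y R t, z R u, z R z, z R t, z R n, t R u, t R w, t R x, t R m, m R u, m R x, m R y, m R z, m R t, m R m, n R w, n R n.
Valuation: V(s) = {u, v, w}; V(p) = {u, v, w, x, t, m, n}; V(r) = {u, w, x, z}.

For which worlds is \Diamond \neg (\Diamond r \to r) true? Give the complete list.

v, w, x, y, z, t, m, n

Let φ = \Diamond \neg (\Diamond r \to r). Evaluate φ at each world:
  u (successors {u, w, z}): φ is false.
  v (successors {x, y, t}): φ is true.
  w (successors {v, w, y}): φ is true.
  x (successors {v, y, m, n}): φ is true.
  y (successors {v, w, t}): φ is true.
  z (successors {u, z, t, n}): φ is true.
  t (successors {u, w, x, m}): φ is true.
  m (successors {u, x, y, z, t, m}): φ is true.
  n (successors {w, n}): φ is true.
For instance, at z:
  At z: \Diamond \neg (\Diamond r \to r) requires \neg (\Diamond r \to r) at some successor in {u, z, t, n}.
    \neg (\Diamond r \to r) holds at t, so \Diamond \neg (\Diamond r \to r) is true at z.
      At t: \Diamond r \to r is false, so \neg (\Diamond r \to r) is true.
Satisfying worlds: {v, w, x, y, z, t, m, n}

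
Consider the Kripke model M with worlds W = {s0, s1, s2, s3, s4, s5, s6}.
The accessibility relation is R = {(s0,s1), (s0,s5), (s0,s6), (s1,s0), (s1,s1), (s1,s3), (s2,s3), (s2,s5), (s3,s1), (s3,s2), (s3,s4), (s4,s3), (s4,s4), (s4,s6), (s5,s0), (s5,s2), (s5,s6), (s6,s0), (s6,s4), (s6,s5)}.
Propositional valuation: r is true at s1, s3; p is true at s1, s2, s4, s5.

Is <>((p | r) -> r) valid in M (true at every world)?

Let φ = <>((p | r) -> r). Evaluate φ at each world:
  s0 (successors {s1, s5, s6}): φ is true.
  s1 (successors {s0, s1, s3}): φ is true.
  s2 (successors {s3, s5}): φ is true.
  s3 (successors {s1, s2, s4}): φ is true.
  s4 (successors {s3, s4, s6}): φ is true.
  s5 (successors {s0, s2, s6}): φ is true.
  s6 (successors {s0, s4, s5}): φ is true.
For instance, at s5:
  At s5: <>((p | r) -> r) requires (p | r) -> r at some successor in {s0, s2, s6}.
    (p | r) -> r holds at s0, so <>((p | r) -> r) is true at s5.

Yes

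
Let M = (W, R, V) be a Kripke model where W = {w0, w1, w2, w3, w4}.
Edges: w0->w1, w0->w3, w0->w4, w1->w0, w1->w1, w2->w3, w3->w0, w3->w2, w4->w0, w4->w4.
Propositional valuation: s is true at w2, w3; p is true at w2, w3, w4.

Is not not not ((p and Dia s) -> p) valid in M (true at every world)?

Recall that Dia ψ holds at a world iff ψ holds at some accessible world.
Let φ = not not not ((p and Dia s) -> p). Evaluate φ at each world:
  w0 (successors {w1, w3, w4}): φ is false.
  w1 (successors {w0, w1}): φ is false.
  w2 (successors {w3}): φ is false.
  w3 (successors {w0, w2}): φ is false.
  w4 (successors {w0, w4}): φ is false.
Detail at w0 (counterexample):
  At w0: not not ((p and Dia s) -> p) is true, so not not not ((p and Dia s) -> p) is false.
    At w0: not ((p and Dia s) -> p) is false, so not not ((p and Dia s) -> p) is true.
      At w0: (p and Dia s) -> p is true, so not ((p and Dia s) -> p) is false.

No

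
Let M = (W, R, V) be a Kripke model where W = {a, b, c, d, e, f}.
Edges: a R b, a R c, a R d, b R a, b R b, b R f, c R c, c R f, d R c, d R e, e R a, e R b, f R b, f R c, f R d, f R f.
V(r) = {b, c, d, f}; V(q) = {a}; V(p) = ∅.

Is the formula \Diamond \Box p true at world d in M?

At d: \Diamond \Box p requires \Box p at some successor in {c, e}.
  At c: \Box p is false.
  At e: \Box p is false.
So \Diamond \Box p is false at d.

No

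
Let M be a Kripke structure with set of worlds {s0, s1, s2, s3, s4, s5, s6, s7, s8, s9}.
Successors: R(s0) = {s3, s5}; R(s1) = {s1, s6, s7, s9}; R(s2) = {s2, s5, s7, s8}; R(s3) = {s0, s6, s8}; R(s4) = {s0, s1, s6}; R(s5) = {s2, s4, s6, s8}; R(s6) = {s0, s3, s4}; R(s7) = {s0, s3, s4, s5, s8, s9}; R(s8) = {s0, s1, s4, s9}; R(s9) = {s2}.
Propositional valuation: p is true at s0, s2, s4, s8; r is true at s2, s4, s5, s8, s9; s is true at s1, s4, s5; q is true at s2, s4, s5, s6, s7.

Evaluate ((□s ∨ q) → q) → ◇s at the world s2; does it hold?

At s2: (□s ∨ q) → q is true, ◇s is true, so ((□s ∨ q) → q) → ◇s is true.
  At s2: □s ∨ q is true, q is true, so (□s ∨ q) → q is true.
    At s2: □s is false, q is true, so □s ∨ q is true.
      At s2: □s requires s at every successor {s2, s5, s7, s8}.
        s fails at s2, so □s is false at s2.
  At s2: ◇s requires s at some successor in {s2, s5, s7, s8}.
    s holds at s5, so ◇s is true at s2.

Yes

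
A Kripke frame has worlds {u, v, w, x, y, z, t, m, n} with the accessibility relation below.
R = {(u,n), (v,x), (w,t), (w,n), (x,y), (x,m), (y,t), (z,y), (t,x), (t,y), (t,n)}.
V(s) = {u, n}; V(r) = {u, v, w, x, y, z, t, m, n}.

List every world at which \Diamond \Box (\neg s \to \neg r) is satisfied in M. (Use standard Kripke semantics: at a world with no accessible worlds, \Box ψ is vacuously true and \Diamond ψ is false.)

u, w, x, t

Let φ = \Diamond \Box (\neg s \to \neg r). Evaluate φ at each world:
  u (successors {n}): φ is true.
  v (successors {x}): φ is false.
  w (successors {t, n}): φ is true.
  x (successors {y, m}): φ is true.
  y (successors {t}): φ is false.
  z (successors {y}): φ is false.
  t (successors {x, y, n}): φ is true.
  m (successors ∅): φ is false.
  n (successors ∅): φ is false.
For instance, at w:
  At w: \Diamond \Box (\neg s \to \neg r) requires \Box (\neg s \to \neg r) at some successor in {t, n}.
    \Box (\neg s \to \neg r) holds at n, so \Diamond \Box (\neg s \to \neg r) is true at w.
      At n: no accessible worlds, so \Box (\neg s \to \neg r) holds vacuously.
Satisfying worlds: {u, w, x, t}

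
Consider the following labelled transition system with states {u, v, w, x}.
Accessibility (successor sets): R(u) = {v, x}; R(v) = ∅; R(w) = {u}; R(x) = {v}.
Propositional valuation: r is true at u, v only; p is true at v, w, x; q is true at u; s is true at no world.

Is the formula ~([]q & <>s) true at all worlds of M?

Yes

Let φ = ~([]q & <>s). Evaluate φ at each world:
  u (successors {v, x}): φ is true.
  v (successors ∅): φ is true.
  w (successors {u}): φ is true.
  x (successors {v}): φ is true.
For instance, at x:
  At x: []q & <>s is false, so ~([]q & <>s) is true.
    At x: []q is false, <>s is false, so []q & <>s is false.
      At x: []q requires q at every successor {v}.
        q fails at v, so []q is false at x.
      At x: <>s requires s at some successor in {v}.
        At v: s is false.
      So <>s is false at x.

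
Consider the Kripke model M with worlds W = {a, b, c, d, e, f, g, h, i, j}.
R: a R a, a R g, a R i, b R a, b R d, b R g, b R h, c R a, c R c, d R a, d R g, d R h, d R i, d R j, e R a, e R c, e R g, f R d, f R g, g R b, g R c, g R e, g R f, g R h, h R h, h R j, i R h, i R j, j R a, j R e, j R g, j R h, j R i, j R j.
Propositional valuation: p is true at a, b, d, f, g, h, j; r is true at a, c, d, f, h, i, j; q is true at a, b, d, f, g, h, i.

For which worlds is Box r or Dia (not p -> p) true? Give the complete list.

Let φ = Box r or Dia (not p -> p). Evaluate φ at each world:
  a (successors {a, g, i}): φ is true.
  b (successors {a, d, g, h}): φ is true.
  c (successors {a, c}): φ is true.
  d (successors {a, g, h, i, j}): φ is true.
  e (successors {a, c, g}): φ is true.
  f (successors {d, g}): φ is true.
  g (successors {b, c, e, f, h}): φ is true.
  h (successors {h, j}): φ is true.
  i (successors {h, j}): φ is true.
  j (successors {a, e, g, h, i, j}): φ is true.
For instance, at h:
  At h: Box r is true, Dia (not p -> p) is true, so Box r or Dia (not p -> p) is true.
    At h: Box r requires r at every successor {h, j}.
      At h: r is true.
      At j: r is true.
    So Box r is true at h.
    At h: Dia (not p -> p) requires not p -> p at some successor in {h, j}.
      not p -> p holds at h, so Dia (not p -> p) is true at h.
Satisfying worlds: {a, b, c, d, e, f, g, h, i, j}

a, b, c, d, e, f, g, h, i, j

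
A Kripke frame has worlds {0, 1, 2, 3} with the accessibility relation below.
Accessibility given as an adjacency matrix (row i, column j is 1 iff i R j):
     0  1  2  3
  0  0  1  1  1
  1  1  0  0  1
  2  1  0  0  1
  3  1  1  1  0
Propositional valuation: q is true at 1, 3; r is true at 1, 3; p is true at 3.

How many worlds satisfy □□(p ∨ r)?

0

Let φ = □□(p ∨ r). Evaluate φ at each world:
  0 (successors {1, 2, 3}): φ is false.
  1 (successors {0, 3}): φ is false.
  2 (successors {0, 3}): φ is false.
  3 (successors {0, 1, 2}): φ is false.
For instance, at 2:
  At 2: □□(p ∨ r) requires □(p ∨ r) at every successor {0, 3}.
    □(p ∨ r) fails at 0, so □□(p ∨ r) is false at 2.
      At 0: □(p ∨ r) requires p ∨ r at every successor {1, 2, 3}.
        p ∨ r fails at 2, so □(p ∨ r) is false at 0.
Satisfying worlds: none.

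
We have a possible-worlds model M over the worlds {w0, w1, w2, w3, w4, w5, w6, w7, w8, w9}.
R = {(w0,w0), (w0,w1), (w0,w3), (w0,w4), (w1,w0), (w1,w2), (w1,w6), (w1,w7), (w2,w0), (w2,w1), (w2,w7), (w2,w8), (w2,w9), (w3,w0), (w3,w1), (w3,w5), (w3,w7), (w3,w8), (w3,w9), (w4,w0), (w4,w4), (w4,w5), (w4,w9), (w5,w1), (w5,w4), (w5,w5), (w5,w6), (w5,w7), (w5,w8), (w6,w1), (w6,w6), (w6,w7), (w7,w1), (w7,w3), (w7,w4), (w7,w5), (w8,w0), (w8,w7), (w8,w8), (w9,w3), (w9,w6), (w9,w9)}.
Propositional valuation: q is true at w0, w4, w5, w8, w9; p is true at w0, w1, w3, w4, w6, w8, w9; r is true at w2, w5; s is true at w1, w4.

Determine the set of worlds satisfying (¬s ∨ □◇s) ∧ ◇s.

w0, w2, w3, w5, w6, w7

Let φ = (¬s ∨ □◇s) ∧ ◇s. Evaluate φ at each world:
  w0 (successors {w0, w1, w3, w4}): φ is true.
  w1 (successors {w0, w2, w6, w7}): φ is false.
  w2 (successors {w0, w1, w7, w8, w9}): φ is true.
  w3 (successors {w0, w1, w5, w7, w8, w9}): φ is true.
  w4 (successors {w0, w4, w5, w9}): φ is false.
  w5 (successors {w1, w4, w5, w6, w7, w8}): φ is true.
  w6 (successors {w1, w6, w7}): φ is true.
  w7 (successors {w1, w3, w4, w5}): φ is true.
  w8 (successors {w0, w7, w8}): φ is false.
  w9 (successors {w3, w6, w9}): φ is false.
For instance, at w8:
  At w8: ¬s ∨ □◇s is true, ◇s is false, so (¬s ∨ □◇s) ∧ ◇s is false.
    At w8: ¬s is true, □◇s is false, so ¬s ∨ □◇s is true.
      At w8: □◇s requires ◇s at every successor {w0, w7, w8}.
        ◇s fails at w8, so □◇s is false at w8.
    At w8: ◇s requires s at some successor in {w0, w7, w8}.
      At w0: s is false.
      At w7: s is false.
      At w8: s is false.
    So ◇s is false at w8.
Satisfying worlds: {w0, w2, w3, w5, w6, w7}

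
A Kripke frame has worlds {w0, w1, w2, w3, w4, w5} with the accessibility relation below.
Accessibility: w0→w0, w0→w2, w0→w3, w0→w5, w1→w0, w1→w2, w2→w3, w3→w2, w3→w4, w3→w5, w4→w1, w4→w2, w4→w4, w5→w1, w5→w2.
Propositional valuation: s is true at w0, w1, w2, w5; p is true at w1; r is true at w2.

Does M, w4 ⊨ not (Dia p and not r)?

No

At w4: Dia p and not r is true, so not (Dia p and not r) is false.
  At w4: Dia p is true, not r is true, so Dia p and not r is true.
    At w4: Dia p requires p at some successor in {w1, w2, w4}.
      p holds at w1, so Dia p is true at w4.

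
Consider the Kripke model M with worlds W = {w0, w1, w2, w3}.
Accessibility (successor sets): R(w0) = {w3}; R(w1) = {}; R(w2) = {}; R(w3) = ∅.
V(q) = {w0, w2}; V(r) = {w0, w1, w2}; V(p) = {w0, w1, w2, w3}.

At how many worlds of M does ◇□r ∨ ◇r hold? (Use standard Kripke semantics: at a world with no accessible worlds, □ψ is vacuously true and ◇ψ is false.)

Let φ = ◇□r ∨ ◇r. Evaluate φ at each world:
  w0 (successors {w3}): φ is true.
  w1 (successors ∅): φ is false.
  w2 (successors ∅): φ is false.
  w3 (successors ∅): φ is false.
For instance, at w0:
  At w0: ◇□r is true, ◇r is false, so ◇□r ∨ ◇r is true.
    At w0: ◇□r requires □r at some successor in {w3}.
      □r holds at w3, so ◇□r is true at w0.
    At w0: ◇r requires r at some successor in {w3}.
      At w3: r is false.
    So ◇r is false at w0.
Satisfying worlds: {w0}

1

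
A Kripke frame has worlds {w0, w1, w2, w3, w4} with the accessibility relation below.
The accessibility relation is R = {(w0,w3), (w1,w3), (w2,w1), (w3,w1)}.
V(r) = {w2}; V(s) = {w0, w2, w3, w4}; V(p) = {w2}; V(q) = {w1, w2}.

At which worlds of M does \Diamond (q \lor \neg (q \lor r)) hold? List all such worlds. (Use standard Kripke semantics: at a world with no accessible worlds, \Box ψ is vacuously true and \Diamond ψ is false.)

w0, w1, w2, w3

Let φ = \Diamond (q \lor \neg (q \lor r)). Evaluate φ at each world:
  w0 (successors {w3}): φ is true.
  w1 (successors {w3}): φ is true.
  w2 (successors {w1}): φ is true.
  w3 (successors {w1}): φ is true.
  w4 (successors ∅): φ is false.
For instance, at w1:
  At w1: \Diamond (q \lor \neg (q \lor r)) requires q \lor \neg (q \lor r) at some successor in {w3}.
    q \lor \neg (q \lor r) holds at w3, so \Diamond (q \lor \neg (q \lor r)) is true at w1.
Satisfying worlds: {w0, w1, w2, w3}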